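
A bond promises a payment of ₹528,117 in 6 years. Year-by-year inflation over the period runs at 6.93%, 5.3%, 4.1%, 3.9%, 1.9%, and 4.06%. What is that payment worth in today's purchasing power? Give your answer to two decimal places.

₹408,957.26

Price-level factor over 6 years: 1.0693 × 1.053 × 1.041 × 1.039 × 1.019 × 1.0406 ≈ 1.2913745423.
Purchasing power today: ₹528,117 divided by that factor.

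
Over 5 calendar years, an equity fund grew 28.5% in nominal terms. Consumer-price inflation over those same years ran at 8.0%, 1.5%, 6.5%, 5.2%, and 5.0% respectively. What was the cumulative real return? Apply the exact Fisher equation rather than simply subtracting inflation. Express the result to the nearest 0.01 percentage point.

-0.35%

Cumulative inflation factor: 1.080 × 1.015 × 1.065 × 1.052 × 1.050 ≈ 1.28957.
Nominal growth factor: 1.28500. Real growth factor = 1.28500 / 1.28957 ≈ 0.99646.
Total real return ≈ -0.3543%.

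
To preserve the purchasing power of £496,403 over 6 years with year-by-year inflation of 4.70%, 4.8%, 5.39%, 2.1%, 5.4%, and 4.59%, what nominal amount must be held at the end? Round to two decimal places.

£646,097.83

Cumulative price-level factor: 1.0470 × 1.048 × 1.0539 × 1.021 × 1.054 × 1.0459 ≈ 1.3015590756.
Multiplying £496,403 by the price-level factor gives the future nominal sum.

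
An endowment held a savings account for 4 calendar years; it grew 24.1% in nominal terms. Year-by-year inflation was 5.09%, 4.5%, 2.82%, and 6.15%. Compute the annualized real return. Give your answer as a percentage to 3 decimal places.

0.873%

Cumulative inflation factor: 1.0509 × 1.045 × 1.0282 × 1.0615 ≈ 1.19860.
Nominal growth factor: 1.24100. Real growth factor = 1.24100 / 1.19860 ≈ 1.03537.
Annualized: 1.03537^(1/4) − 1 ≈ 0.00873.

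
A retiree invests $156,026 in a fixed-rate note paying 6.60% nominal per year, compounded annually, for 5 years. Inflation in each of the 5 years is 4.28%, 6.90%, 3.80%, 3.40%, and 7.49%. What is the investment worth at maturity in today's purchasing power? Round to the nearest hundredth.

Nominal value at maturity: $156,026 × (1 + 6.60%)^5 ≈ $214,774.64.
Price-level factor over 5 years: 1.0428 × 1.0690 × 1.0380 × 1.0340 × 1.0749 ≈ 1.2860702228.
The maturity value deflated by that factor is the answer in today's purchasing power.

$167,000.71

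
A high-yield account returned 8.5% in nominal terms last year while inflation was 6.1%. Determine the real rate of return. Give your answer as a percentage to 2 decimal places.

2.26%

Real return via the Fisher equation: (1 + 8.5%)/(1 + 6.1%) − 1 = 1.085/1.061 − 1 ≈ 0.02262.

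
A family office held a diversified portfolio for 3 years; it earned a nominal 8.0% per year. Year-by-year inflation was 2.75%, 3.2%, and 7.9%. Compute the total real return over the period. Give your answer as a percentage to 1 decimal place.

Cumulative inflation factor: 1.0275 × 1.032 × 1.079 ≈ 1.14415.
Nominal growth factor: 1.25971. Real growth factor = 1.25971 / 1.14415 ≈ 1.10100.
Total real return ≈ 10.1002%.

10.1%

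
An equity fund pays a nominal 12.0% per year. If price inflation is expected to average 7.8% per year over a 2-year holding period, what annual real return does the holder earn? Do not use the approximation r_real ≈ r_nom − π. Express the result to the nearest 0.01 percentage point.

With constant rates the annual real return is the same each year: (1+12.0%)/(1+7.8%) − 1 = 0.03896.

3.90%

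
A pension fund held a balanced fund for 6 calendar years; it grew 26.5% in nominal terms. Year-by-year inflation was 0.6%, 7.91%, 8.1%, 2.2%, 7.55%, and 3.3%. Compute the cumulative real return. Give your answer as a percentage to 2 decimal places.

Cumulative inflation factor: 1.006 × 1.0791 × 1.081 × 1.022 × 1.0755 × 1.033 ≈ 1.33244.
Nominal growth factor: 1.26500. Real growth factor = 1.26500 / 1.33244 ≈ 0.94939.
Total real return ≈ -5.0612%.

-5.06%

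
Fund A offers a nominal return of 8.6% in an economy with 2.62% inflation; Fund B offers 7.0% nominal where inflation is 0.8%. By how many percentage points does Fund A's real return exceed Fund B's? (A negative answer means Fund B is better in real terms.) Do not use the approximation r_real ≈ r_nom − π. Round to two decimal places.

Fund A real return: 1.086/1.0262 − 1 = 5.827%.
Fund B real return: 1.070/1.008 − 1 = 6.151%.
Difference: 5.827 − 6.151 = -0.324 pp.

-0.32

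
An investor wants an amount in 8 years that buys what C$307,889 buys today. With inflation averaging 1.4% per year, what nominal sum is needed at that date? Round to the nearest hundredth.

Cumulative price-level factor: (1+1.4%)^8 ≈ 1.1176443834.
Multiplying C$307,889 by the price-level factor gives the future nominal sum.

C$344,110.41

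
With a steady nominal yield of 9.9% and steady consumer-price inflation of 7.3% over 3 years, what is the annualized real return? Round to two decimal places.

With constant rates the annual real return is the same each year: (1+9.9%)/(1+7.3%) − 1 = 0.02423.

2.42%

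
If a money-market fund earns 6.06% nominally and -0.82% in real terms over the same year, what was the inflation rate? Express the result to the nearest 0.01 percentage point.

From (1+r_nom) = (1+r_real)(1+π), we get 1+π = (1 + 6.06%)/(1 − 0.82%) = 1.0606/0.9918 ≈ 1.06937.
So π ≈ 6.9369%.

6.94%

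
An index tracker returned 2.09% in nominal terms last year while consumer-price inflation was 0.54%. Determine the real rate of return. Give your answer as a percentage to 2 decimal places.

Real return via the Fisher equation: (1 + 2.09%)/(1 + 0.54%) − 1 = 1.0209/1.0054 − 1 ≈ 0.01542.

1.54%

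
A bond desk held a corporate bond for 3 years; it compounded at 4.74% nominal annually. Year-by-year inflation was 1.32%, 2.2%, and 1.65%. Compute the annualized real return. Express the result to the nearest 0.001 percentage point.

Cumulative inflation factor: 1.0132 × 1.022 × 1.0165 ≈ 1.05258.
Nominal growth factor: 1.14905. Real growth factor = 1.14905 / 1.05258 ≈ 1.09165.
Annualized: 1.09165^(1/3) − 1 ≈ 0.02966.

2.966%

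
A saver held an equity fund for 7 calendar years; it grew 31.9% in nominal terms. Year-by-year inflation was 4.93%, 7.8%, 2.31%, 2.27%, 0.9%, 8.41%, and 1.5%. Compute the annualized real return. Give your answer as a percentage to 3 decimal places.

0.054%

Cumulative inflation factor: 1.0493 × 1.078 × 1.0231 × 1.0227 × 1.009 × 1.0841 × 1.015 ≈ 1.31405.
Nominal growth factor: 1.31900. Real growth factor = 1.31900 / 1.31405 ≈ 1.00377.
Annualized: 1.00377^(1/7) − 1 ≈ 0.00054.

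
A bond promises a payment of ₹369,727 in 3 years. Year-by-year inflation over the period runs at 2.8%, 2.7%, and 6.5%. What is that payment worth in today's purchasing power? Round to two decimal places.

Price-level factor over 3 years: 1.028 × 1.027 × 1.065 = 1.12438014.
Purchasing power today: ₹369,727 divided by that factor.

₹328,827.40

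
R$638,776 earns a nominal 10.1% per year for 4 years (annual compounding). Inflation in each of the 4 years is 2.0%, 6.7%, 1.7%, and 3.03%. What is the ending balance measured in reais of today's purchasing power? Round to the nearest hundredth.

R$823,092.46

Nominal value at maturity: R$638,776 × (1 + 10.1%)^4 ≈ R$938,637.43.
Price-level factor over 4 years: 1.020 × 1.067 × 1.017 × 1.0303 ≈ 1.1403790859.
Dividing the nominal maturity value by the price-level factor gives the value in today's money.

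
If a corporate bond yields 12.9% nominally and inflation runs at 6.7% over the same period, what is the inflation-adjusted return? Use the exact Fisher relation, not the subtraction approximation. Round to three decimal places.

5.811%

Real return via the Fisher equation: (1 + 12.9%)/(1 + 6.7%) − 1 = 1.129/1.067 − 1 ≈ 0.05811.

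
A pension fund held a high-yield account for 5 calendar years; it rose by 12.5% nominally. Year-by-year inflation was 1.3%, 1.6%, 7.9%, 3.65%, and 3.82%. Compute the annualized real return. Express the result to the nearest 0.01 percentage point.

Cumulative inflation factor: 1.013 × 1.016 × 1.079 × 1.0365 × 1.0382 ≈ 1.19502.
Nominal growth factor: 1.12500. Real growth factor = 1.12500 / 1.19502 ≈ 0.94141.
Annualized: 0.94141^(1/5) − 1 ≈ -0.01200.

-1.20%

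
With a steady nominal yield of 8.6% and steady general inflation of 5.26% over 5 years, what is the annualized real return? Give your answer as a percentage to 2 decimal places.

With constant rates the annual real return is the same each year: (1+8.6%)/(1+5.26%) − 1 = 0.03173.

3.17%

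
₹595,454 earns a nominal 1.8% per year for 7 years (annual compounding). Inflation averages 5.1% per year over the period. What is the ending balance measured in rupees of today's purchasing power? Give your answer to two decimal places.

Nominal value at maturity: ₹595,454 × (1 + 1.8%)^7 ≈ ₹674,656.43.
Price-level factor over 7 years: (1 + 5.1%)^7 ≈ 1.4165079366.
Dividing the nominal maturity value by the price-level factor gives the value in today's money.

₹476,281.43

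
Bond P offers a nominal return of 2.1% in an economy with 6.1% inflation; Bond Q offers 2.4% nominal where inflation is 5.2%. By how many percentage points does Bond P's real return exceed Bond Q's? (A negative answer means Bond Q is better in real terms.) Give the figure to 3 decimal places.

Bond P real return: 1.021/1.061 − 1 = -3.7700%.
Bond Q real return: 1.024/1.052 − 1 = -2.6616%.
Difference: -3.7700 − (-2.6616) = -1.1084 pp.

-1.108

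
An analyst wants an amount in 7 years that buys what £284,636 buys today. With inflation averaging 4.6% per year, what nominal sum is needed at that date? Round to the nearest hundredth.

£389,952.42

Cumulative price-level factor: (1+4.6%)^7 ≈ 1.3700038629.
Multiplying £284,636 by the price-level factor gives the future nominal sum.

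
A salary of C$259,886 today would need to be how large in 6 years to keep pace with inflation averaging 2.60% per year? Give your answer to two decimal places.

C$303,156.62

Cumulative price-level factor: (1+2.60%)^6 ≈ 1.1664984462.
Multiplying C$259,886 by the price-level factor gives the future nominal sum.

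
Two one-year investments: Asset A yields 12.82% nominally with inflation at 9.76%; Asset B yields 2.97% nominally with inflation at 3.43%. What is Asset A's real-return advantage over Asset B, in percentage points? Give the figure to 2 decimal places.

3.23

Asset A real return: 1.1282/1.0976 − 1 = 2.788%.
Asset B real return: 1.0297/1.0343 − 1 = -0.445%.
Difference: 2.788 − (-0.445) = 3.233 pp.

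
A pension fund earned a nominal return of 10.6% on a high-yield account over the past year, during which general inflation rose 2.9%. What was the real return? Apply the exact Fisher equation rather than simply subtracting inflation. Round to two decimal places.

Real return via the Fisher equation: (1 + 10.6%)/(1 + 2.9%) − 1 = 1.106/1.029 − 1 ≈ 0.07483.

7.48%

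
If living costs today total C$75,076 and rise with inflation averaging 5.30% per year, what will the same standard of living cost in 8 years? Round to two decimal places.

Cumulative price-level factor: (1+5.30%)^8 ≈ 1.5115654947.
Multiplying C$75,076 by the price-level factor gives the future nominal sum.

C$113,482.29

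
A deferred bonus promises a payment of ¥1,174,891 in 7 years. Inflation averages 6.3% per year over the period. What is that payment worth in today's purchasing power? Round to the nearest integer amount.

¥766,063

Price-level factor over 7 years: (1 + 6.3%)^7 ≈ 1.5336732814.
Purchasing power today: ¥1,174,891 divided by that factor.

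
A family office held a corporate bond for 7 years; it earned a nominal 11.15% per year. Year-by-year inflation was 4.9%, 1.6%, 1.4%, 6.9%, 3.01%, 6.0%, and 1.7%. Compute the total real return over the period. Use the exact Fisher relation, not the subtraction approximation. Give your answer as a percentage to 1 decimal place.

63.4%

Cumulative inflation factor: 1.049 × 1.016 × 1.014 × 1.069 × 1.0301 × 1.060 × 1.017 ≈ 1.28289.
Nominal growth factor: 2.09588. Real growth factor = 2.09588 / 1.28289 ≈ 1.63371.
Total real return ≈ 63.3711%.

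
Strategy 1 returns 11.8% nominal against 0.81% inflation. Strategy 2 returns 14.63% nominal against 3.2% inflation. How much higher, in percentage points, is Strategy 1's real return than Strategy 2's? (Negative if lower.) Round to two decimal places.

-0.17

Strategy 1 real return: 1.118/1.0081 − 1 = 10.902%.
Strategy 2 real return: 1.1463/1.032 − 1 = 11.076%.
Difference: 10.902 − 11.076 = -0.174 pp.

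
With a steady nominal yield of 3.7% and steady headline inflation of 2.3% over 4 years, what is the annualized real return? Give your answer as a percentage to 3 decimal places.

With constant rates the annual real return is the same each year: (1+3.7%)/(1+2.3%) − 1 = 0.01369.

1.369%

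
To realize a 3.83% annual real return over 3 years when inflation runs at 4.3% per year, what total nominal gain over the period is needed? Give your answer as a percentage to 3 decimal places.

27.005%

Required annual nominal rate: (1+3.83%)(1+4.3%) − 1 = 8.29469%.
Cumulative over 3 years: (1 + 0.0829469)^3 − 1 ≈ 0.27005.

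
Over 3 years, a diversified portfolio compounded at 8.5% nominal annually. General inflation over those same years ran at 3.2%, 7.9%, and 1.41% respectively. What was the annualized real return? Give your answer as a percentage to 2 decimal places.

4.19%

Cumulative inflation factor: 1.032 × 1.079 × 1.0141 ≈ 1.12923.
Nominal growth factor: 1.27729. Real growth factor = 1.27729 / 1.12923 ≈ 1.13112.
Annualized: 1.13112^(1/3) − 1 ≈ 0.04192.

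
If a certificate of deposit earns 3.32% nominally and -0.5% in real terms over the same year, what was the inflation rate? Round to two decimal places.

From (1+r_nom) = (1+r_real)(1+π), we get 1+π = (1 + 3.32%)/(1 − 0.5%) = 1.0332/0.995 ≈ 1.03839.
So π ≈ 3.8392%.

3.84%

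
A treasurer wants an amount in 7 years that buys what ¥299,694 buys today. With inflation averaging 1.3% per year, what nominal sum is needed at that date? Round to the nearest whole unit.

¥328,053

Cumulative price-level factor: (1+1.3%)^7 ≈ 1.0946269025.
Multiplying ¥299,694 by the price-level factor gives the future nominal sum.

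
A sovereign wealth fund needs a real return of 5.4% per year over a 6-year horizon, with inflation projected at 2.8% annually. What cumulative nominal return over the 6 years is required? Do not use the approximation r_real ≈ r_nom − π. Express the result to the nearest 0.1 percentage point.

Required annual nominal rate: (1+5.4%)(1+2.8%) − 1 = 8.3512%.
Cumulative over 6 years: (1 + 0.083512)^6 − 1 ≈ 0.61809.

61.8%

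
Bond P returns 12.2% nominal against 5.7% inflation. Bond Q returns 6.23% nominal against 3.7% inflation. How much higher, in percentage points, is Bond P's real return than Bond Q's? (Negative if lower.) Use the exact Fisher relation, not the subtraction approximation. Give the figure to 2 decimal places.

Bond P real return: 1.122/1.057 − 1 = 6.149%.
Bond Q real return: 1.0623/1.037 − 1 = 2.440%.
Difference: 6.149 − 2.440 = 3.709 pp.

3.71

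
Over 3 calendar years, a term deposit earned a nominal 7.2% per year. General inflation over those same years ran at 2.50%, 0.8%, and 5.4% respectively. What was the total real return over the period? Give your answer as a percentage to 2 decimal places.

Cumulative inflation factor: 1.0250 × 1.008 × 1.054 ≈ 1.08899.
Nominal growth factor: 1.23193. Real growth factor = 1.23193 / 1.08899 ≈ 1.13125.
Total real return ≈ 13.1252%.

13.13%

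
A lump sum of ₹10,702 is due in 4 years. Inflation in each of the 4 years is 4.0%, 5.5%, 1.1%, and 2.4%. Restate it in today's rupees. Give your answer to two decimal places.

₹9,421.67

Price-level factor over 4 years: 1.040 × 1.055 × 1.011 × 1.024 = 1.1358916608.
Purchasing power today: ₹10,702 divided by that factor.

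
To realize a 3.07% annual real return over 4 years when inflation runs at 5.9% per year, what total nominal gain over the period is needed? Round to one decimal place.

Required annual nominal rate: (1+3.07%)(1+5.9%) − 1 = 9.15113%.
Cumulative over 4 years: (1 + 0.0915113)^4 − 1 ≈ 0.41943.

41.9%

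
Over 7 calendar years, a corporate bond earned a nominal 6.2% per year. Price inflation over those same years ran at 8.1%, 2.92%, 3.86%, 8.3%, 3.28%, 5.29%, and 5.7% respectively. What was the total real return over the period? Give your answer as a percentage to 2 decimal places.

Cumulative inflation factor: 1.081 × 1.0292 × 1.0386 × 1.083 × 1.0328 × 1.0529 × 1.057 ≈ 1.43840.
Nominal growth factor: 1.52360. Real growth factor = 1.52360 / 1.43840 ≈ 1.05923.
Total real return ≈ 5.9232%.

5.92%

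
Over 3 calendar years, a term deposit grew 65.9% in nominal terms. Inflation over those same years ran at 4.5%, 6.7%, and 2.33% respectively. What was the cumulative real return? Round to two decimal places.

45.40%

Cumulative inflation factor: 1.045 × 1.067 × 1.0233 ≈ 1.14099.
Nominal growth factor: 1.65900. Real growth factor = 1.65900 / 1.14099 ≈ 1.45399.
Total real return ≈ 45.3994%.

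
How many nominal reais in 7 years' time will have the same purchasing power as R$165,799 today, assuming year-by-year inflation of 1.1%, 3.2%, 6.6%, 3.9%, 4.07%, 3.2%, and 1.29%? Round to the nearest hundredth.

Cumulative price-level factor: 1.011 × 1.032 × 1.066 × 1.039 × 1.0407 × 1.032 × 1.0129 ≈ 1.2571162147.
The nominal amount required is R$165,799 scaled up by that factor.

R$208,428.61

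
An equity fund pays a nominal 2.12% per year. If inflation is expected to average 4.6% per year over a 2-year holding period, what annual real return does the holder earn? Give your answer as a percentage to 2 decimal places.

With constant rates the annual real return is the same each year: (1+2.12%)/(1+4.6%) − 1 = -0.02371.

-2.37%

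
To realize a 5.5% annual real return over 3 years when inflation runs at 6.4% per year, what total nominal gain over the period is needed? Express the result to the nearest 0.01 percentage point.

Required annual nominal rate: (1+5.5%)(1+6.4%) − 1 = 12.252%.
Cumulative over 3 years: (1 + 0.12252)^3 − 1 ≈ 0.41443.

41.44%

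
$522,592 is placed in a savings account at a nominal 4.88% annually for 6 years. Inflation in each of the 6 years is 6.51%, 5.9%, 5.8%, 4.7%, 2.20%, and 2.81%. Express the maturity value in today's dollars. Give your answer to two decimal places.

Nominal value at maturity: $522,592 × (1 + 4.88%)^6 ≈ $695,534.74.
Price-level factor over 6 years: 1.0651 × 1.059 × 1.058 × 1.047 × 1.0220 × 1.0281 ≈ 1.3128192891.
Dividing the nominal maturity value by the price-level factor gives the value in today's money.

$529,802.35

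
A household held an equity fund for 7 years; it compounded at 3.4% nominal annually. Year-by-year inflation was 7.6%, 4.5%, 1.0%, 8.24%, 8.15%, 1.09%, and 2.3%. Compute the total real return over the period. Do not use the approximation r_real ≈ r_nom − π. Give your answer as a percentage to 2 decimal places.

-8.08%

Cumulative inflation factor: 1.076 × 1.045 × 1.010 × 1.0824 × 1.0815 × 1.0109 × 1.023 ≈ 1.37483.
Nominal growth factor: 1.26370. Real growth factor = 1.26370 / 1.37483 ≈ 0.91917.
Total real return ≈ -8.0830%.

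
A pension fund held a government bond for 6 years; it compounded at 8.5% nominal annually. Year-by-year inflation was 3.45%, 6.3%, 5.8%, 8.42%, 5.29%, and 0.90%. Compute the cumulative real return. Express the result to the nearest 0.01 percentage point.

Cumulative inflation factor: 1.0345 × 1.063 × 1.058 × 1.0842 × 1.0529 × 1.0090 ≈ 1.34010.
Nominal growth factor: 1.63147. Real growth factor = 1.63147 / 1.34010 ≈ 1.21742.
Total real return ≈ 21.7422%.

21.74%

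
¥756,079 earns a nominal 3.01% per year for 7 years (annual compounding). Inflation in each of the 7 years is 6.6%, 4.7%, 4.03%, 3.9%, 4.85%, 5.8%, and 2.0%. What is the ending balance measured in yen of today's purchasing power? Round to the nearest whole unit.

Nominal value at maturity: ¥756,079 × (1 + 3.01%)^7 ≈ ¥930,514.
Price-level factor over 7 years: 1.066 × 1.047 × 1.0403 × 1.039 × 1.0485 × 1.058 × 1.020 ≈ 1.3649989166.
The maturity value deflated by that factor is the answer in today's purchasing power.

¥681,696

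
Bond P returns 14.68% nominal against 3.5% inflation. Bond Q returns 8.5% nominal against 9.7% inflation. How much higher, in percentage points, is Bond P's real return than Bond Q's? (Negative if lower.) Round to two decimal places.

11.90

Bond P real return: 1.1468/1.035 − 1 = 10.802%.
Bond Q real return: 1.085/1.097 − 1 = -1.094%.
Difference: 10.802 − (-1.094) = 11.896 pp.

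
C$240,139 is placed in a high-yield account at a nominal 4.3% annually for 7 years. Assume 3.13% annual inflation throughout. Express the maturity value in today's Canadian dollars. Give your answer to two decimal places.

Nominal value at maturity: C$240,139 × (1 + 4.3%)^7 ≈ C$322,442.93.
Price-level factor over 7 years: (1 + 3.13%)^7 ≈ 1.2407809706.
Dividing the nominal maturity value by the price-level factor gives the value in today's money.

C$259,870.95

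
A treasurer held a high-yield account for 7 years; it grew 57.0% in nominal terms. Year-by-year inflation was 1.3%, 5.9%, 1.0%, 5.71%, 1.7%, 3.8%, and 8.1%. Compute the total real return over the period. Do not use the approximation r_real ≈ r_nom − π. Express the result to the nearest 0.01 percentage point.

20.12%

Cumulative inflation factor: 1.013 × 1.059 × 1.010 × 1.0571 × 1.017 × 1.038 × 1.081 ≈ 1.30703.
Nominal growth factor: 1.57000. Real growth factor = 1.57000 / 1.30703 ≈ 1.20119.
Total real return ≈ 20.1193%.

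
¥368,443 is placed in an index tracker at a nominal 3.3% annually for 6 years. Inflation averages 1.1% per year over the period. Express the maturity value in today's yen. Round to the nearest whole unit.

Nominal value at maturity: ¥368,443 × (1 + 3.3%)^6 ≈ ¥447,685.
Price-level factor over 6 years: (1 + 1.1%)^6 ≈ 1.0678418406.
Dividing the nominal maturity value by the price-level factor gives the value in today's money.

¥419,243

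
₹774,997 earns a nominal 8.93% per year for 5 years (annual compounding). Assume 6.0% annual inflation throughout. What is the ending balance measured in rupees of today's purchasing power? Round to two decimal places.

₹888,194.77

Nominal value at maturity: ₹774,997 × (1 + 8.93%)^5 ≈ ₹1,188,604.96.
Price-level factor over 5 years: (1 + 6.0%)^5 = 1.3382255776.
The maturity value deflated by that factor is the answer in today's purchasing power.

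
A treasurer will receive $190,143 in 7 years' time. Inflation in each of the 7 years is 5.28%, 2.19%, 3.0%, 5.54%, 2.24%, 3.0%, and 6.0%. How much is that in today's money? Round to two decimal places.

$145,649.11

Price-level factor over 7 years: 1.0528 × 1.0219 × 1.030 × 1.0554 × 1.0224 × 1.030 × 1.060 ≈ 1.3054869076.
Purchasing power today: $190,143 divided by that factor.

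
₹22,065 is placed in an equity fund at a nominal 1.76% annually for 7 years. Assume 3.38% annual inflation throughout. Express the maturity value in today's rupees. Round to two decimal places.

Nominal value at maturity: ₹22,065 × (1 + 1.76%)^7 ≈ ₹24,931.23.
Price-level factor over 7 years: (1 + 3.38%)^7 ≈ 1.2619893643.
The maturity value deflated by that factor is the answer in today's purchasing power.

₹19,755.50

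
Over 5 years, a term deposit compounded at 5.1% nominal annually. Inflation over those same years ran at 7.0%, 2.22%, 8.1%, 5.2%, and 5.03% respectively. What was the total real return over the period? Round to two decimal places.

Cumulative inflation factor: 1.070 × 1.0222 × 1.081 × 1.052 × 1.0503 ≈ 1.30639.
Nominal growth factor: 1.28237. Real growth factor = 1.28237 / 1.30639 ≈ 0.98161.
Total real return ≈ -1.8390%.

-1.84%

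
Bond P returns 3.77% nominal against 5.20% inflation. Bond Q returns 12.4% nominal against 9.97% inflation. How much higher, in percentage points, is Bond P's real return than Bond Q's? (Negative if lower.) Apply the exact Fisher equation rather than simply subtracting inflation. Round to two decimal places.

-3.57

Bond P real return: 1.0377/1.0520 − 1 = -1.359%.
Bond Q real return: 1.124/1.0997 − 1 = 2.210%.
Difference: -1.359 − 2.210 = -3.569 pp.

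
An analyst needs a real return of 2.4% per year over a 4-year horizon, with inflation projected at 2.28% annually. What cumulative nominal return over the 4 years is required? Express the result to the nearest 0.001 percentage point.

20.327%

Required annual nominal rate: (1+2.4%)(1+2.28%) − 1 = 4.73472%.
Cumulative over 4 years: (1 + 0.0473472)^4 − 1 ≈ 0.20327.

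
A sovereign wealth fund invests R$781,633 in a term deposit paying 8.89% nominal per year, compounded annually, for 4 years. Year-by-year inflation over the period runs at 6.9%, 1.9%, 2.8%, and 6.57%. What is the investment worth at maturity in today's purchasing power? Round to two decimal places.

Nominal value at maturity: R$781,633 × (1 + 8.89%)^4 ≈ R$1,098,891.66.
Price-level factor over 4 years: 1.069 × 1.019 × 1.028 × 1.0657 ≈ 1.1933833372.
Dividing the nominal maturity value by the price-level factor gives the value in today's money.

R$920,820.35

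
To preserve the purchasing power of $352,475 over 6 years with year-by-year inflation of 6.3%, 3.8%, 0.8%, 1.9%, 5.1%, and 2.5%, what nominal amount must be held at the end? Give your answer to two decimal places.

Cumulative price-level factor: 1.063 × 1.038 × 1.008 × 1.019 × 1.051 × 1.025 ≈ 1.2209332343.
Multiplying $352,475 by the price-level factor gives the future nominal sum.

$430,348.44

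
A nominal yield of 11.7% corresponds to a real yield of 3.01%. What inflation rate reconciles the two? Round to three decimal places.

8.436%

From (1+r_nom) = (1+r_real)(1+π), we get 1+π = (1 + 11.7%)/(1 + 3.01%) = 1.117/1.0301 ≈ 1.08436.
So π ≈ 8.4361%.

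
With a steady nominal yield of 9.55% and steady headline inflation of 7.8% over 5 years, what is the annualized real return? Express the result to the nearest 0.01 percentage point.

With constant rates the annual real return is the same each year: (1+9.55%)/(1+7.8%) − 1 = 0.01623.

1.62%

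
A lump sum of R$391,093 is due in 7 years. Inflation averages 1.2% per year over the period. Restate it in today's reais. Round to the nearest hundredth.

R$359,762.97

Price-level factor over 7 years: (1 + 1.2%)^7 ≈ 1.0870852110.
Purchasing power today: R$391,093 divided by that factor.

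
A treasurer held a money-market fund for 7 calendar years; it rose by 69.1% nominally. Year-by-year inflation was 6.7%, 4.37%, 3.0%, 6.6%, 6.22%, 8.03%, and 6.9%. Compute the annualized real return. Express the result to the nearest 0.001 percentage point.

Cumulative inflation factor: 1.067 × 1.0437 × 1.030 × 1.066 × 1.0622 × 1.0803 × 1.069 ≈ 1.49990.
Nominal growth factor: 1.69100. Real growth factor = 1.69100 / 1.49990 ≈ 1.12741.
Annualized: 1.12741^(1/7) − 1 ≈ 0.01728.

1.728%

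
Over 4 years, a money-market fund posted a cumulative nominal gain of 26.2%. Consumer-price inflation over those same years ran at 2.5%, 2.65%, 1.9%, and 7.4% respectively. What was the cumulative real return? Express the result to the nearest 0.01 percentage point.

Cumulative inflation factor: 1.025 × 1.0265 × 1.019 × 1.074 ≈ 1.15149.
Nominal growth factor: 1.26200. Real growth factor = 1.26200 / 1.15149 ≈ 1.09597.
Total real return ≈ 9.5968%.

9.60%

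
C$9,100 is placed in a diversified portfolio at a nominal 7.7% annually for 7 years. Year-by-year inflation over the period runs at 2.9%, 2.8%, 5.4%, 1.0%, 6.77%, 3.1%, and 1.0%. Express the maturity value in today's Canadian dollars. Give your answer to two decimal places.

C$12,216.63

Nominal value at maturity: C$9,100 × (1 + 7.7%)^7 ≈ C$15,295.06.
Price-level factor over 7 years: 1.029 × 1.028 × 1.054 × 1.010 × 1.0677 × 1.031 × 1.010 ≈ 1.2519868168.
The maturity value deflated by that factor is the answer in today's purchasing power.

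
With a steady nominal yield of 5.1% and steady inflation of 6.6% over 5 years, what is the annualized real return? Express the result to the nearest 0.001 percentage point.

With constant rates the annual real return is the same each year: (1+5.1%)/(1+6.6%) − 1 = -0.01407.

-1.407%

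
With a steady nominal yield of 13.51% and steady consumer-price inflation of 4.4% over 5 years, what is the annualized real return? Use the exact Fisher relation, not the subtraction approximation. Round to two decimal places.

8.73%

With constant rates the annual real return is the same each year: (1+13.51%)/(1+4.4%) − 1 = 0.08726.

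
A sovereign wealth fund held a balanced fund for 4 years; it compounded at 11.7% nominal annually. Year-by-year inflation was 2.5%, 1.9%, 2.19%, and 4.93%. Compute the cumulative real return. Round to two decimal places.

39.00%

Cumulative inflation factor: 1.025 × 1.019 × 1.0219 × 1.0493 ≈ 1.11997.
Nominal growth factor: 1.55673. Real growth factor = 1.55673 / 1.11997 ≈ 1.38997.
Total real return ≈ 38.9974%.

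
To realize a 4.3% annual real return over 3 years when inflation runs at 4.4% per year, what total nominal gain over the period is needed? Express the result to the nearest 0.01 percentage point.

Required annual nominal rate: (1+4.3%)(1+4.4%) − 1 = 8.8892%.
Cumulative over 3 years: (1 + 0.088892)^3 − 1 ≈ 0.29108.

29.11%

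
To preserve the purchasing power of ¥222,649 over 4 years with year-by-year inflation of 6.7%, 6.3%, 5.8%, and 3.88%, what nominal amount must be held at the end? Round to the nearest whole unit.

¥277,547

Cumulative price-level factor: 1.067 × 1.063 × 1.058 × 1.0388 ≈ 1.2465660437.
The nominal amount required is ¥222,649 scaled up by that factor.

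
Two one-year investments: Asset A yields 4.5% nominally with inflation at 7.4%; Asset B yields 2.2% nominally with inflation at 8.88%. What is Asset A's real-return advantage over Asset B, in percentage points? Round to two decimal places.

Asset A real return: 1.045/1.074 − 1 = -2.700%.
Asset B real return: 1.022/1.0888 − 1 = -6.135%.
Difference: -2.700 − (-6.135) = 3.435 pp.

3.44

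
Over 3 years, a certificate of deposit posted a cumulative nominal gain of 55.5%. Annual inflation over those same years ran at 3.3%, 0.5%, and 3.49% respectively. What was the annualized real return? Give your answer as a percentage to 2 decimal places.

13.12%

Cumulative inflation factor: 1.033 × 1.005 × 1.0349 ≈ 1.07440.
Nominal growth factor: 1.55500. Real growth factor = 1.55500 / 1.07440 ≈ 1.44732.
Annualized: 1.44732^(1/3) − 1 ≈ 0.13115.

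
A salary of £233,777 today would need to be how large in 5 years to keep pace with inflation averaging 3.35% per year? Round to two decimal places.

£275,647.58

Cumulative price-level factor: (1+3.35%)^5 ≈ 1.1791047932.
Multiplying £233,777 by the price-level factor gives the future nominal sum.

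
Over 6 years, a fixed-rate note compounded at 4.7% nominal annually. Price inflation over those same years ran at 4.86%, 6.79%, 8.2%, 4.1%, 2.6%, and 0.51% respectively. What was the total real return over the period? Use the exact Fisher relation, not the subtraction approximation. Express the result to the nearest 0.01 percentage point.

Cumulative inflation factor: 1.0486 × 1.0679 × 1.082 × 1.041 × 1.026 × 1.0051 ≈ 1.30069.
Nominal growth factor: 1.31729. Real growth factor = 1.31729 / 1.30069 ≈ 1.01276.
Total real return ≈ 1.2756%.

1.28%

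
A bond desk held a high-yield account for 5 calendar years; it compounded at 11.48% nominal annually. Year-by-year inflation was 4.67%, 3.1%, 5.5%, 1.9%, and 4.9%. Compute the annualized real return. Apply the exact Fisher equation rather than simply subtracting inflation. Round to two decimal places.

7.19%

Cumulative inflation factor: 1.0467 × 1.031 × 1.055 × 1.019 × 1.049 ≈ 1.21698.
Nominal growth factor: 1.72181. Real growth factor = 1.72181 / 1.21698 ≈ 1.41482.
Annualized: 1.41482^(1/5) − 1 ≈ 0.07187.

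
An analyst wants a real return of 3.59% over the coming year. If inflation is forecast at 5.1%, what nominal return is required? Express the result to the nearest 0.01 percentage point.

8.87%

By the Fisher equation, 1 + r_nom = (1 + 3.59%)(1 + 5.1%) = 1.0359 × 1.051 = 1.0887309.
So r_nom = 8.87309%.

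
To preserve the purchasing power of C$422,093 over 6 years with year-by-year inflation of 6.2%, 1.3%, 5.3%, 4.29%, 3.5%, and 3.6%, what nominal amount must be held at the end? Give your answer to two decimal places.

Cumulative price-level factor: 1.062 × 1.013 × 1.053 × 1.0429 × 1.035 × 1.036 ≈ 1.2667913988.
Multiplying C$422,093 by the price-level factor gives the future nominal sum.

C$534,703.78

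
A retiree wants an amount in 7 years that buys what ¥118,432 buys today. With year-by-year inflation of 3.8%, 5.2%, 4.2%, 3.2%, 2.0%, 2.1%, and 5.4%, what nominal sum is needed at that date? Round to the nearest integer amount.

Cumulative price-level factor: 1.038 × 1.052 × 1.042 × 1.032 × 1.020 × 1.021 × 1.054 ≈ 1.2889231806.
Multiplying ¥118,432 by the price-level factor gives the future nominal sum.

¥152,650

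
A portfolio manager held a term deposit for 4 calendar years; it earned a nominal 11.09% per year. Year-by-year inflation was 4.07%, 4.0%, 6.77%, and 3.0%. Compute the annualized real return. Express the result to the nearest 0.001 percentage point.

6.356%

Cumulative inflation factor: 1.0407 × 1.040 × 1.0677 × 1.030 ≈ 1.19027.
Nominal growth factor: 1.52300. Real growth factor = 1.52300 / 1.19027 ≈ 1.27954.
Annualized: 1.27954^(1/4) − 1 ≈ 0.06356.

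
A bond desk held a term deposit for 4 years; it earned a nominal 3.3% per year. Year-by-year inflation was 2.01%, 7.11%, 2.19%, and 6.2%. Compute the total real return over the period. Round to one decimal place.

Cumulative inflation factor: 1.0201 × 1.0711 × 1.0219 × 1.062 ≈ 1.18578.
Nominal growth factor: 1.13868. Real growth factor = 1.13868 / 1.18578 ≈ 0.96027.
Total real return ≈ -3.9725%.

-4.0%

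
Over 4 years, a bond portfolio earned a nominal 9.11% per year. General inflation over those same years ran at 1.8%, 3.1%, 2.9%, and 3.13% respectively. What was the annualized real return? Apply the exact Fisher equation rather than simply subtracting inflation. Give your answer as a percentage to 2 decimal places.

6.21%

Cumulative inflation factor: 1.018 × 1.031 × 1.029 × 1.0313 ≈ 1.11380.
Nominal growth factor: 1.41729. Real growth factor = 1.41729 / 1.11380 ≈ 1.27248.
Annualized: 1.27248^(1/4) − 1 ≈ 0.06209.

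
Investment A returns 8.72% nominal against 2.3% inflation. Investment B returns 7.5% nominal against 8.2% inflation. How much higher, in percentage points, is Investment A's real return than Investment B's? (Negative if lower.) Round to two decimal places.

Investment A real return: 1.0872/1.023 − 1 = 6.276%.
Investment B real return: 1.075/1.082 − 1 = -0.647%.
Difference: 6.276 − (-0.647) = 6.923 pp.

6.92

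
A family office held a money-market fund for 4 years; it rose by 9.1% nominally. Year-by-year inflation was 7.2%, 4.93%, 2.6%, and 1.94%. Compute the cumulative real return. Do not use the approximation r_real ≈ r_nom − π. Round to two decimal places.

-7.27%

Cumulative inflation factor: 1.072 × 1.0493 × 1.026 × 1.0194 ≈ 1.17649.
Nominal growth factor: 1.09100. Real growth factor = 1.09100 / 1.17649 ≈ 0.92734.
Total real return ≈ -7.2661%.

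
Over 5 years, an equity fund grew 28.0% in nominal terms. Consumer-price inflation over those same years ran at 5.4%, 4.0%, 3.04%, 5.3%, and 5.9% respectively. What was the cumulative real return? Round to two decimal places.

Cumulative inflation factor: 1.054 × 1.040 × 1.0304 × 1.053 × 1.059 ≈ 1.25952.
Nominal growth factor: 1.28000. Real growth factor = 1.28000 / 1.25952 ≈ 1.01626.
Total real return ≈ 1.6262%.

1.63%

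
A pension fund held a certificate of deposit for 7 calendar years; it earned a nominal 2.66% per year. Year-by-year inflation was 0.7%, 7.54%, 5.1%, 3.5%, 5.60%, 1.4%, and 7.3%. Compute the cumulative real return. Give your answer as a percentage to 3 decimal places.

Cumulative inflation factor: 1.007 × 1.0754 × 1.051 × 1.035 × 1.0560 × 1.014 × 1.073 ≈ 1.35346.
Nominal growth factor: 1.20174. Real growth factor = 1.20174 / 1.35346 ≈ 0.88790.
Total real return ≈ -11.2099%.

-11.210%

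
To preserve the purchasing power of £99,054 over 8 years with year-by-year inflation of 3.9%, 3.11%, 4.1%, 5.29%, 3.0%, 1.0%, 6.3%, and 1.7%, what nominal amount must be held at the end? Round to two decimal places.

£130,809.42

Cumulative price-level factor: 1.039 × 1.0311 × 1.041 × 1.0529 × 1.030 × 1.010 × 1.063 × 1.017 ≈ 1.3205869630.
The nominal amount required is £99,054 scaled up by that factor.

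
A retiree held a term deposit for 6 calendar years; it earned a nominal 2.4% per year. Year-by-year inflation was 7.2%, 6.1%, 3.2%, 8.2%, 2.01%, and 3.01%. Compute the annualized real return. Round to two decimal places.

Cumulative inflation factor: 1.072 × 1.061 × 1.032 × 1.082 × 1.0201 × 1.0301 ≈ 1.33456.
Nominal growth factor: 1.15292. Real growth factor = 1.15292 / 1.33456 ≈ 0.86389.
Annualized: 0.86389^(1/6) − 1 ≈ -0.02409.

-2.41%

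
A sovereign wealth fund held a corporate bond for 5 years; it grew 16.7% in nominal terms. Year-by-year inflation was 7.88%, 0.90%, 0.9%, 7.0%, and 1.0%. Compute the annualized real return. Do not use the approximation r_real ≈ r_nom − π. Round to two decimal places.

Cumulative inflation factor: 1.0788 × 1.0090 × 1.009 × 1.070 × 1.010 ≈ 1.18694.
Nominal growth factor: 1.16700. Real growth factor = 1.16700 / 1.18694 ≈ 0.98320.
Annualized: 0.98320^(1/5) − 1 ≈ -0.00338.

-0.34%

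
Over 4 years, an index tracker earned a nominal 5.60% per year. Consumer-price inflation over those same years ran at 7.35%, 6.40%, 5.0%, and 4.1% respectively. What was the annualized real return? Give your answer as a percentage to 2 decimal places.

-0.10%

Cumulative inflation factor: 1.0735 × 1.0640 × 1.050 × 1.041 ≈ 1.24849.
Nominal growth factor: 1.24353. Real growth factor = 1.24353 / 1.24849 ≈ 0.99603.
Annualized: 0.99603^(1/4) − 1 ≈ -0.00099.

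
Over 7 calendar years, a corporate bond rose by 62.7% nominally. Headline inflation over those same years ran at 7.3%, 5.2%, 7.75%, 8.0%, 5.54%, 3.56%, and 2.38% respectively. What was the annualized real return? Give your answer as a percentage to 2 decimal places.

1.46%

Cumulative inflation factor: 1.073 × 1.052 × 1.0775 × 1.080 × 1.0554 × 1.0356 × 1.0238 ≈ 1.46988.
Nominal growth factor: 1.62700. Real growth factor = 1.62700 / 1.46988 ≈ 1.10690.
Annualized: 1.10690^(1/7) − 1 ≈ 0.01461.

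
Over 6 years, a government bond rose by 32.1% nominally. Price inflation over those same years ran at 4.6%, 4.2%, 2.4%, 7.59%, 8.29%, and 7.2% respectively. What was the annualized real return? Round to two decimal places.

Cumulative inflation factor: 1.046 × 1.042 × 1.024 × 1.0759 × 1.0829 × 1.072 ≈ 1.39397.
Nominal growth factor: 1.32100. Real growth factor = 1.32100 / 1.39397 ≈ 0.94765.
Annualized: 0.94765^(1/6) − 1 ≈ -0.00892.

-0.89%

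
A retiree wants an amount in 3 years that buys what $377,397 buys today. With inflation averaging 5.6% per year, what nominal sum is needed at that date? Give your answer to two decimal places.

Cumulative price-level factor: (1+5.6%)^3 = 1.177583616.
The nominal amount required is $377,397 scaled up by that factor.

$444,416.52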